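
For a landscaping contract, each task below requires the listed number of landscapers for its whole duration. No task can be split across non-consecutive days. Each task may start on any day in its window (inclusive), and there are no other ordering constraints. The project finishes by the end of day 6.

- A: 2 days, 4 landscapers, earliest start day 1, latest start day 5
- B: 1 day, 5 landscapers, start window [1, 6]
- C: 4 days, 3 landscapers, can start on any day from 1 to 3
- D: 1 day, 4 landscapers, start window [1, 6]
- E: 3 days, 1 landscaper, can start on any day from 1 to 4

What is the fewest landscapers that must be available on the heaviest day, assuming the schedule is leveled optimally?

7

Early-start (A@1, B@1, C@1, D@1, E@1) gives peak 17: d1:17  d2:8  d3:4  d4:3  d5:0  d6:0.
Shift B→5, D→3, E→4.
Schedule A@1, B@5, C@1, D@3, E@4: d1:7  d2:7  d3:7  d4:4  d5:6  d6:1 — peak 7.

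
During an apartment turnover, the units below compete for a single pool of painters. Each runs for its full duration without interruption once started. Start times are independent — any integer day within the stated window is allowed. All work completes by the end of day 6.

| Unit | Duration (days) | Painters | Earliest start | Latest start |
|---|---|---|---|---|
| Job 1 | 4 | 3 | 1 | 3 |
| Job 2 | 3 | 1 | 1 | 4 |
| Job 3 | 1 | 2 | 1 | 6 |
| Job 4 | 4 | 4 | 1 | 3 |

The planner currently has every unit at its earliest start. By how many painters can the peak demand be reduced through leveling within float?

2

Early-start peak: d1:10  d2:8  d3:8  d4:7  d5:0  d6:0 ⇒ 10.
Leveled (Job 1@1, Job 2@1, Job 3@1, Job 4@2): d1:6  d2:8  d3:8  d4:7  d5:4  d6:0 ⇒ 8.
Reduction 10 − 8 = 2.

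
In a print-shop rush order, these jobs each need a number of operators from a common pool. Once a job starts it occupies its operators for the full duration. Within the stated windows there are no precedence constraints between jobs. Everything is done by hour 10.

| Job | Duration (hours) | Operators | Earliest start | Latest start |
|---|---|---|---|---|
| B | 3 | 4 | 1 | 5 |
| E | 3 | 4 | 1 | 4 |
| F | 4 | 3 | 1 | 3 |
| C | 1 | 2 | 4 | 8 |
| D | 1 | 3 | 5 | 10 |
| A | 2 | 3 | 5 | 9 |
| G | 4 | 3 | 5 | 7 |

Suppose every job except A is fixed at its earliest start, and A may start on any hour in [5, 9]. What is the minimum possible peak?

11

A@5: h1:11  h2:11  h3:11  h4:5  h5:9  h6:6  h7:3  h8:3  h9:0  h10:0 → peak 11
A@6: h1:11  h2:11  h3:11  h4:5  h5:6  h6:6  h7:6  h8:3  h9:0  h10:0 → peak 11
A@7: h1:11  h2:11  h3:11  h4:5  h5:6  h6:3  h7:6  h8:6  h9:0  h10:0 → peak 11
A@8: h1:11  h2:11  h3:11  h4:5  h5:6  h6:3  h7:3  h8:6  h9:3  h10:0 → peak 11
A@9: h1:11  h2:11  h3:11  h4:5  h5:6  h6:3  h7:3  h8:3  h9:3  h10:3 → peak 11
Best is A@5, peak 11.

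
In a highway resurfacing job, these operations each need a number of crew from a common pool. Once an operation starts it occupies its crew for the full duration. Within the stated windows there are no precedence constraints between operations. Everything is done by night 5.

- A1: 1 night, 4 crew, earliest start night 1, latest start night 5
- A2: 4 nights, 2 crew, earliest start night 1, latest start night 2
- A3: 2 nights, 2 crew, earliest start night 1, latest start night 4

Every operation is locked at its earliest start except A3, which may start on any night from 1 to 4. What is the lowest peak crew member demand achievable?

6

A3@1: n1:8  n2:4  n3:2  n4:2  n5:0 → peak 8
A3@2: n1:6  n2:4  n3:4  n4:2  n5:0 → peak 6
A3@3: n1:6  n2:2  n3:4  n4:4  n5:0 → peak 6
A3@4: n1:6  n2:2  n3:2  n4:4  n5:2 → peak 6
Best is A3@2, peak 6.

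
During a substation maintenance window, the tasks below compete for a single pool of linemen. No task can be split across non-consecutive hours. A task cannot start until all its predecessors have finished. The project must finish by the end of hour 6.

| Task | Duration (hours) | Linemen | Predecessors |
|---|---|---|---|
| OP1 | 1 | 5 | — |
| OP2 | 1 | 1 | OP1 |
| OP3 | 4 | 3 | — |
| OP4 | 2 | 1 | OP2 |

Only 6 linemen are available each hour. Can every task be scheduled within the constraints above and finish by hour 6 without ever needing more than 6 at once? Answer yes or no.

yes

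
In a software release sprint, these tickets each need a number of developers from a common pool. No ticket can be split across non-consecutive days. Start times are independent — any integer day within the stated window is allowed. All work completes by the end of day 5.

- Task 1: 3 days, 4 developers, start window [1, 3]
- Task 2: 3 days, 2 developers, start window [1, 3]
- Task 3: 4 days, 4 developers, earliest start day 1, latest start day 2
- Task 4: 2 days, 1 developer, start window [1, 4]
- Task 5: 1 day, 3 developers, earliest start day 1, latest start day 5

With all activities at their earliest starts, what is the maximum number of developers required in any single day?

Early-start schedule: Task 1@1, Task 2@1, Task 3@1, Task 4@1, Task 5@1.
Load per day: day 1: 14, day 2: 11, day 3: 10, day 4: 4, day 5: 0.
Peak is 14.

14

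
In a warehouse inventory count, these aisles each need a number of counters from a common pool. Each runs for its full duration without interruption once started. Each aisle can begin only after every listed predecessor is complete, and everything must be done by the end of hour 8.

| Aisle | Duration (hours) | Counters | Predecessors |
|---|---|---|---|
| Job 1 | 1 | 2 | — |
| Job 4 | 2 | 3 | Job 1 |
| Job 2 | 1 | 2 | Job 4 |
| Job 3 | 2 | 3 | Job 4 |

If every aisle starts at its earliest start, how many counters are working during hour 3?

3

At early start, hour 3 has: Job 4.
Demand: 3 = 3.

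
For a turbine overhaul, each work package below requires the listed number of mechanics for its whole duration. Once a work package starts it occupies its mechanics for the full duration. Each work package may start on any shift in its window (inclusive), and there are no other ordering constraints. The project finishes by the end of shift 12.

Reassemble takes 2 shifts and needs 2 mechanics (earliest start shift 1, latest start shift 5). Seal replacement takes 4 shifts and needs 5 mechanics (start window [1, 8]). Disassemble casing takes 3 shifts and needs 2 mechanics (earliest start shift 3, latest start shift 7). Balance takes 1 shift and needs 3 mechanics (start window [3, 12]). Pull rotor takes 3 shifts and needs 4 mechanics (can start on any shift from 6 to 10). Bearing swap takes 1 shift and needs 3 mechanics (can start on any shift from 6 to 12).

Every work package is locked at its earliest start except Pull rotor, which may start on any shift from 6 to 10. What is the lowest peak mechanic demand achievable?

Pull rotor@6: s1:7  s2:7  s3:10  s4:7  s5:2  s6:7  s7:4  s8:4  s9:0  s10:0  s11:0  s12:0 → peak 10
Pull rotor@7: s1:7  s2:7  s3:10  s4:7  s5:2  s6:3  s7:4  s8:4  s9:4  s10:0  s11:0  s12:0 → peak 10
Pull rotor@8: s1:7  s2:7  s3:10  s4:7  s5:2  s6:3  s7:0  s8:4  s9:4  s10:4  s11:0  s12:0 → peak 10
Pull rotor@9: s1:7  s2:7  s3:10  s4:7  s5:2  s6:3  s7:0  s8:0  s9:4  s10:4  s11:4  s12:0 → peak 10
Pull rotor@10: s1:7  s2:7  s3:10  s4:7  s5:2  s6:3  s7:0  s8:0  s9:0  s10:4  s11:4  s12:4 → peak 10
Best is Pull rotor@6, peak 10.

10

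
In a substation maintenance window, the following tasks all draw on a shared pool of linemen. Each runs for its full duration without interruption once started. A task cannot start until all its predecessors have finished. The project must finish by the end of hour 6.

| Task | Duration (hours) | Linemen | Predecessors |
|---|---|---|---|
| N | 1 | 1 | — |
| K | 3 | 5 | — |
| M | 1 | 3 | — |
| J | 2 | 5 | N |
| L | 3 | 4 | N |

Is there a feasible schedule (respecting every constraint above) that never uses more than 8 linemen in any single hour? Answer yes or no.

no

The minimum achievable peak is 9; 8 < 9, so no feasible schedule stays within the cap.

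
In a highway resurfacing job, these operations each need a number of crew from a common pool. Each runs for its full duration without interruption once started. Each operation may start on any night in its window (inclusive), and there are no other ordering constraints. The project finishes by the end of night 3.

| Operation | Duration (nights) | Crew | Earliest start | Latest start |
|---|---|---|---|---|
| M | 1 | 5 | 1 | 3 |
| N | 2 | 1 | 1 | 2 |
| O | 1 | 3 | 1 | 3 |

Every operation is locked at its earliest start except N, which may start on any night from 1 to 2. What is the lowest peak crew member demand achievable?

8

N@1: n1:9  n2:1  n3:0 → peak 9
N@2: n1:8  n2:1  n3:1 → peak 8
Best is N@2, peak 8.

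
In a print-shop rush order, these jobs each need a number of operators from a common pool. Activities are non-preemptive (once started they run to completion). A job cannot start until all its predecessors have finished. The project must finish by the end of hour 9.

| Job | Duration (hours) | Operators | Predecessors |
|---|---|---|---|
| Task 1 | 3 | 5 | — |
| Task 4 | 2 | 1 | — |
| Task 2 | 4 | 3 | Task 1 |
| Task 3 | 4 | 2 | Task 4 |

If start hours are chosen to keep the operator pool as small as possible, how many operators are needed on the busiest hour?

5

Early-start (Task 1@1, Task 4@1, Task 2@4, Task 3@3) gives peak 7: h1:6  h2:6  h3:7  h4:5  h5:5  h6:5  h7:3  h8:0  h9:0.
Shift Task 4→4, Task 3→6.
Schedule Task 1@1, Task 4@4, Task 2@4, Task 3@6: h1:5  h2:5  h3:5  h4:4  h5:4  h6:5  h7:5  h8:2  h9:2 — peak 5.
Total operator-hours = 37 over 9 hours ⇒ peak ≥ ⌈37/9⌉ = 5, so 5 is optimal.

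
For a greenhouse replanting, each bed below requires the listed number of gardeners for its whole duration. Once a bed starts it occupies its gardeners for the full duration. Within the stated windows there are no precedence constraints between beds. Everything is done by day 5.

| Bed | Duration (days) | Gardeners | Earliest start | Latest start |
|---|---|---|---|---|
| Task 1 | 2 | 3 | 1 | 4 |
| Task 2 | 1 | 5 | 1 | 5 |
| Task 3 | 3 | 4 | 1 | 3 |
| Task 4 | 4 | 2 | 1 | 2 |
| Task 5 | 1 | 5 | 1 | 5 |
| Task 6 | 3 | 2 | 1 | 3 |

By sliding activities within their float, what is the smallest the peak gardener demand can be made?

Early-start (Task 1@1, Task 2@1, Task 3@1, Task 4@1, Task 5@1, Task 6@1) gives peak 21: d1:21  d2:11  d3:8  d4:2  d5:0.
Shift Task 3→2, Task 4→2, Task 5→5, Task 6→3.
Schedule Task 1@1, Task 2@1, Task 3@2, Task 4@2, Task 5@5, Task 6@3: d1:8  d2:9  d3:8  d4:8  d5:9 — peak 9.
Total gardener-days = 42 over 5 days ⇒ peak ≥ ⌈42/5⌉ = 9, so 9 is optimal.

9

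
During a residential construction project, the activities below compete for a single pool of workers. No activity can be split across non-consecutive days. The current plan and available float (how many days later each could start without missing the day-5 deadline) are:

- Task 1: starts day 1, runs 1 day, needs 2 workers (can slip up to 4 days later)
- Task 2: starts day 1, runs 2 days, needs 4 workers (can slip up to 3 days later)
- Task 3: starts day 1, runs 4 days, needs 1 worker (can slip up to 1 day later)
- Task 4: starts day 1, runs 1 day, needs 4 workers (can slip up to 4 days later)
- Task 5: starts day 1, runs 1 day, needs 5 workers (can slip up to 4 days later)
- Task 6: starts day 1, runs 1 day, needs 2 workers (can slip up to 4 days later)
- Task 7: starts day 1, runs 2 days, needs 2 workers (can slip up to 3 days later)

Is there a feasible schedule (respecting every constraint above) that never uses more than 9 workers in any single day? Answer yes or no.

Schedule Task 1@1, Task 2@1, Task 3@1, Task 4@3, Task 5@4, Task 6@5, Task 7@2: d1:7  d2:7  d3:7  d4:6  d5:2 — peak 7 ≤ 9.

yes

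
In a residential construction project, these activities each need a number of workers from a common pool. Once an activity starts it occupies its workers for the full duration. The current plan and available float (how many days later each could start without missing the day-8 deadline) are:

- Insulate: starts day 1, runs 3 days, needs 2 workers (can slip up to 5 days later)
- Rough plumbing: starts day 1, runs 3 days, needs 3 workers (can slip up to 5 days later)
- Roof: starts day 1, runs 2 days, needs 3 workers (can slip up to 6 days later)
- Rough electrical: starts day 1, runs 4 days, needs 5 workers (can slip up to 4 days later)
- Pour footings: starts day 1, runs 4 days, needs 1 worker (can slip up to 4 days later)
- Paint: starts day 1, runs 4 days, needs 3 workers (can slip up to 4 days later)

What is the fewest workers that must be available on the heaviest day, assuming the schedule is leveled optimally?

Early-start (Insulate@1, Rough plumbing@1, Roof@1, Rough electrical@1, Pour footings@1, Paint@1) gives peak 17: d1:17  d2:17  d3:14  d4:9  d5:0  d6:0  d7:0  d8:0.
Shift Rough plumbing→4, Roof→7, Pour footings→5, Paint→5.
Schedule Insulate@1, Rough plumbing@4, Roof@7, Rough electrical@1, Pour footings@5, Paint@5: d1:7  d2:7  d3:7  d4:8  d5:7  d6:7  d7:7  d8:7 — peak 8.
Total worker-days = 57 over 8 days ⇒ peak ≥ ⌈57/8⌉ = 8, so 8 is optimal.

8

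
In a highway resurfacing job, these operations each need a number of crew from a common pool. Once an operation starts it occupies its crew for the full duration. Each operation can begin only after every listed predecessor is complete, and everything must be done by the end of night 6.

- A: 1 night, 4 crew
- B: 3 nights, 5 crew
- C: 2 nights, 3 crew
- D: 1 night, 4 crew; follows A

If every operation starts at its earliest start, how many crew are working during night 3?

5

At early start, night 3 has: B.
Demand: 5 = 5.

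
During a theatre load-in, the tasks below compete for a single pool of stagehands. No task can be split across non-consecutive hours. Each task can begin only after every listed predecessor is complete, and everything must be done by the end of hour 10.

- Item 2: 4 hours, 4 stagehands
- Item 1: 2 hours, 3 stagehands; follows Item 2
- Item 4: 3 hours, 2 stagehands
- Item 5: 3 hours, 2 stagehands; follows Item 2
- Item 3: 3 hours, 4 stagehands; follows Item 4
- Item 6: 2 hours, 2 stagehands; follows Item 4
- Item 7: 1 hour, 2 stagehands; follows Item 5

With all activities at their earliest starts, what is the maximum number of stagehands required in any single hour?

11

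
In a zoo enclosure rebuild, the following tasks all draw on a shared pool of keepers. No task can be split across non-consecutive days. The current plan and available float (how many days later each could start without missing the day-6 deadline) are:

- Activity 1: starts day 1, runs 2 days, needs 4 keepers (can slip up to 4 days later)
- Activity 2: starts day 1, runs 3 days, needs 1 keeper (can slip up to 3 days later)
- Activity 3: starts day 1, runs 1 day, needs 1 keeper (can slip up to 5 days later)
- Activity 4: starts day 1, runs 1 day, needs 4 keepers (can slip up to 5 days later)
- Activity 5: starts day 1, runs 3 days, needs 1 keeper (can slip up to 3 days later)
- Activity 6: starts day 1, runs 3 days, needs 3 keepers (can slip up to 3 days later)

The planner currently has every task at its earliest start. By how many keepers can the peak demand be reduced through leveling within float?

9

Early-start peak: d1:14  d2:9  d3:5  d4:0  d5:0  d6:0 ⇒ 14.
Leveled (Activity 1@1, Activity 2@1, Activity 3@3, Activity 4@6, Activity 5@4, Activity 6@3): d1:5  d2:5  d3:5  d4:4  d5:4  d6:5 ⇒ 5.
Reduction 14 − 5 = 9.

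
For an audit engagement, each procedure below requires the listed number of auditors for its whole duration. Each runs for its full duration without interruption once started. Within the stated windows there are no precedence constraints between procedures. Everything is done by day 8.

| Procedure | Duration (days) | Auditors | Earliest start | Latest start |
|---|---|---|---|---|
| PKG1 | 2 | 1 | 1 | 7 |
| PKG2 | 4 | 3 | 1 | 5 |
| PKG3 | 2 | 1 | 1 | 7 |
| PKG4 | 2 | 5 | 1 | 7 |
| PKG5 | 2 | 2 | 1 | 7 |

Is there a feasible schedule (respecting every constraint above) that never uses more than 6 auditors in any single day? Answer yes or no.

Schedule PKG1@1, PKG2@1, PKG3@1, PKG4@5, PKG5@3: d1:5  d2:5  d3:5  d4:5  d5:5  d6:5  d7:0  d8:0 — peak 5 ≤ 6.

yes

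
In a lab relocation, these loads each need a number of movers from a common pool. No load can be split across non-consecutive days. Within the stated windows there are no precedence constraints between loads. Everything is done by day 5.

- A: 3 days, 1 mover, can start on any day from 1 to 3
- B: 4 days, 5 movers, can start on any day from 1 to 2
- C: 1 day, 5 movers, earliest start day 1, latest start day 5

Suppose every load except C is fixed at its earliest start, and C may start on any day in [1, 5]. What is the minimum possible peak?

C@1: d1:11  d2:6  d3:6  d4:5  d5:0 → peak 11
C@2: d1:6  d2:11  d3:6  d4:5  d5:0 → peak 11
C@3: d1:6  d2:6  d3:11  d4:5  d5:0 → peak 11
C@4: d1:6  d2:6  d3:6  d4:10  d5:0 → peak 10
C@5: d1:6  d2:6  d3:6  d4:5  d5:5 → peak 6
Best is C@5, peak 6.

6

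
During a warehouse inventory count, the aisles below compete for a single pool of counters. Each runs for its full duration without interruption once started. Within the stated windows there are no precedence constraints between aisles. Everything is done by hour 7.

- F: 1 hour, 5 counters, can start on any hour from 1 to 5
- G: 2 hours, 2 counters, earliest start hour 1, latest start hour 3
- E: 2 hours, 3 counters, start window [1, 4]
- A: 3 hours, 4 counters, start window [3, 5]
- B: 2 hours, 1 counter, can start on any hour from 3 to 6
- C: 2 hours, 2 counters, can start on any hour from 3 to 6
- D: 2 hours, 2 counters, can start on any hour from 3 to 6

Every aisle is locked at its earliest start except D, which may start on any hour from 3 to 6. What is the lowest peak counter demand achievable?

10

D@3: h1:10  h2:5  h3:9  h4:9  h5:4  h6:0  h7:0 → peak 10
D@4: h1:10  h2:5  h3:7  h4:9  h5:6  h6:0  h7:0 → peak 10
D@5: h1:10  h2:5  h3:7  h4:7  h5:6  h6:2  h7:0 → peak 10
D@6: h1:10  h2:5  h3:7  h4:7  h5:4  h6:2  h7:2 → peak 10
Best is D@3, peak 10.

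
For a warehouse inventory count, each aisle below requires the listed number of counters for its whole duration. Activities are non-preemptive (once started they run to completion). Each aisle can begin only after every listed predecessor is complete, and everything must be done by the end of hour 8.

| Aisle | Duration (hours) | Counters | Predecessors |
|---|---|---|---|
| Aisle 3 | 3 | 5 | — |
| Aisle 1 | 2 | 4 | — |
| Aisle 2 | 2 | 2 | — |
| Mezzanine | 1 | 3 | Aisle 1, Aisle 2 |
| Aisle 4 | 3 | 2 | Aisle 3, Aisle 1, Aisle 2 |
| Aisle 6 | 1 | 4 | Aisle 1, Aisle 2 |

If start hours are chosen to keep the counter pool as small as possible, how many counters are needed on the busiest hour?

Early-start (Aisle 3@1, Aisle 1@1, Aisle 2@1, Mezzanine@3, Aisle 4@4, Aisle 6@3) gives peak 12: h1:11  h2:11  h3:12  h4:2  h5:2  h6:2  h7:0  h8:0.
Shift Aisle 1→4, Aisle 2→4, Mezzanine→6, Aisle 4→6, Aisle 6→7.
Schedule Aisle 3@1, Aisle 1@4, Aisle 2@4, Mezzanine@6, Aisle 4@6, Aisle 6@7: h1:5  h2:5  h3:5  h4:6  h5:6  h6:5  h7:6  h8:2 — peak 6.

6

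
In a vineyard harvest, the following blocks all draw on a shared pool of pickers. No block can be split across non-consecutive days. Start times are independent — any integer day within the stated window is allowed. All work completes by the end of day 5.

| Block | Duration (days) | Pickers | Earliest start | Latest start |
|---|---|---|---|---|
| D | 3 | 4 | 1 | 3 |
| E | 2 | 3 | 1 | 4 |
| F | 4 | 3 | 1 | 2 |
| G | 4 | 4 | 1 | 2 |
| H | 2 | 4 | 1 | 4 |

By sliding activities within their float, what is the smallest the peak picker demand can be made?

14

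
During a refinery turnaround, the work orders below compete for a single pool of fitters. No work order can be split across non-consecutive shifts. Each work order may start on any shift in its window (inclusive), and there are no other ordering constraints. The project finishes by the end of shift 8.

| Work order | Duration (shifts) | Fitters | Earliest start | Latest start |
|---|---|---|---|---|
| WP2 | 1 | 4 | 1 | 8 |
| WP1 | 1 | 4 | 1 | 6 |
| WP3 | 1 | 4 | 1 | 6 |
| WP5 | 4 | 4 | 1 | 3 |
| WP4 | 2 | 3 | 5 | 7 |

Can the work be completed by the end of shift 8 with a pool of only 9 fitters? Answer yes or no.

Schedule WP2@7, WP1@1, WP3@2, WP5@3, WP4@5: s1:4  s2:4  s3:4  s4:4  s5:7  s6:7  s7:4  s8:0 — peak 7 ≤ 9.

yes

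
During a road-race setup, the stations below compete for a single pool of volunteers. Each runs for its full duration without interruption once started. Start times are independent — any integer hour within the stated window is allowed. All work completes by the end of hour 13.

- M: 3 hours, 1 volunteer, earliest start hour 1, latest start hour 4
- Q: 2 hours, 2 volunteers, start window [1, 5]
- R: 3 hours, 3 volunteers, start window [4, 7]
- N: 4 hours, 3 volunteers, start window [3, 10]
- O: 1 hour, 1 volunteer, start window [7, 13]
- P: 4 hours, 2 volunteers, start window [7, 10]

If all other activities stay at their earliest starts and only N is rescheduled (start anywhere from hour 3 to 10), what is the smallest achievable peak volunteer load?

5

N@3: h1:3  h2:3  h3:4  h4:6  h5:6  h6:6  h7:3  h8:2  h9:2  h10:2  h11:0  h12:0  h13:0 → peak 6
N@4: h1:3  h2:3  h3:1  h4:6  h5:6  h6:6  h7:6  h8:2  h9:2  h10:2  h11:0  h12:0  h13:0 → peak 6
N@5: h1:3  h2:3  h3:1  h4:3  h5:6  h6:6  h7:6  h8:5  h9:2  h10:2  h11:0  h12:0  h13:0 → peak 6
N@6: h1:3  h2:3  h3:1  h4:3  h5:3  h6:6  h7:6  h8:5  h9:5  h10:2  h11:0  h12:0  h13:0 → peak 6
N@7: h1:3  h2:3  h3:1  h4:3  h5:3  h6:3  h7:6  h8:5  h9:5  h10:5  h11:0  h12:0  h13:0 → peak 6
N@8: h1:3  h2:3  h3:1  h4:3  h5:3  h6:3  h7:3  h8:5  h9:5  h10:5  h11:3  h12:0  h13:0 → peak 5
N@9: h1:3  h2:3  h3:1  h4:3  h5:3  h6:3  h7:3  h8:2  h9:5  h10:5  h11:3  h12:3  h13:0 → peak 5
N@10: h1:3  h2:3  h3:1  h4:3  h5:3  h6:3  h7:3  h8:2  h9:2  h10:5  h11:3  h12:3  h13:3 → peak 5
Best is N@8, peak 5.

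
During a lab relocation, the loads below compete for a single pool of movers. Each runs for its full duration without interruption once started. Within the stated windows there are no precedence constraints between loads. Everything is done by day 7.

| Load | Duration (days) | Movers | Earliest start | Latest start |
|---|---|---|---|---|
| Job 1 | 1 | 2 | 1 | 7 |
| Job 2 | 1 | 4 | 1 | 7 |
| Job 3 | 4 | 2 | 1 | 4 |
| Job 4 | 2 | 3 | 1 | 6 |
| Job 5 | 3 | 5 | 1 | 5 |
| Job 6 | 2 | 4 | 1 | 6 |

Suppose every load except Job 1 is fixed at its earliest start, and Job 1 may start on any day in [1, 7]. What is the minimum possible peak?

18

Job 1@1: d1:20  d2:14  d3:7  d4:2  d5:0  d6:0  d7:0 → peak 20
Job 1@2: d1:18  d2:16  d3:7  d4:2  d5:0  d6:0  d7:0 → peak 18
Job 1@3: d1:18  d2:14  d3:9  d4:2  d5:0  d6:0  d7:0 → peak 18
Job 1@4: d1:18  d2:14  d3:7  d4:4  d5:0  d6:0  d7:0 → peak 18
Job 1@5: d1:18  d2:14  d3:7  d4:2  d5:2  d6:0  d7:0 → peak 18
Job 1@6: d1:18  d2:14  d3:7  d4:2  d5:0  d6:2  d7:0 → peak 18
Job 1@7: d1:18  d2:14  d3:7  d4:2  d5:0  d6:0  d7:2 → peak 18
Best is Job 1@2, peak 18.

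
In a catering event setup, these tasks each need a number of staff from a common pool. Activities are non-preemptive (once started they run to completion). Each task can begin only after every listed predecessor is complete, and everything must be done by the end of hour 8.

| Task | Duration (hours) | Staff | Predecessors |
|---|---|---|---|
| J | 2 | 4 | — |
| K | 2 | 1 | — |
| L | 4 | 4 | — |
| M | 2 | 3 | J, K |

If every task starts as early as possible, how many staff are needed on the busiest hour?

9

Early-start schedule: J@1, K@1, L@1, M@3.
Load per hour: hour 1: 9, hour 2: 9, hour 3: 7, hour 4: 7, hour 5: 0, hour 6: 0, hour 7: 0, hour 8: 0.
Peak is 9.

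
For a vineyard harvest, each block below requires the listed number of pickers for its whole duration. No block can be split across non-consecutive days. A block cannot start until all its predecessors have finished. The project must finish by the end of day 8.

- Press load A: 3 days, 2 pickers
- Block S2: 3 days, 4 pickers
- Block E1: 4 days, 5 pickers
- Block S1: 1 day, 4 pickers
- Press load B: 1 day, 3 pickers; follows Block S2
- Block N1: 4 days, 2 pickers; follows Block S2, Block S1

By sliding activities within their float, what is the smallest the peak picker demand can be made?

7

Early-start (Press load A@1, Block S2@1, Block E1@1, Block S1@1, Press load B@4, Block N1@4) gives peak 15: d1:15  d2:11  d3:11  d4:10  d5:2  d6:2  d7:2  d8:0.
Shift Block E1→5, Block S1→4, Block N1→5.
Schedule Press load A@1, Block S2@1, Block E1@5, Block S1@4, Press load B@4, Block N1@5: d1:6  d2:6  d3:6  d4:7  d5:7  d6:7  d7:7  d8:7 — peak 7.
Total picker-days = 53 over 8 days ⇒ peak ≥ ⌈53/8⌉ = 7, so 7 is optimal.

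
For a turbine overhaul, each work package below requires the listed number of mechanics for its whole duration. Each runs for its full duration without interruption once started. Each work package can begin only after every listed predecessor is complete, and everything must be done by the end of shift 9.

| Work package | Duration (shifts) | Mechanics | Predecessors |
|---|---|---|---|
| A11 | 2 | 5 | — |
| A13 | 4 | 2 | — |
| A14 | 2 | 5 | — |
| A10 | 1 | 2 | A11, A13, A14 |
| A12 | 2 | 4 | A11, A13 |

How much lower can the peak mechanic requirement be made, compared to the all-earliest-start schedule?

5

Early-start peak: s1:12  s2:12  s3:2  s4:2  s5:6  s6:4  s7:0  s8:0  s9:0 ⇒ 12.
Leveled (A11@1, A13@1, A14@3, A10@5, A12@5): s1:7  s2:7  s3:7  s4:7  s5:6  s6:4  s7:0  s8:0  s9:0 ⇒ 7.
Reduction 12 − 7 = 5.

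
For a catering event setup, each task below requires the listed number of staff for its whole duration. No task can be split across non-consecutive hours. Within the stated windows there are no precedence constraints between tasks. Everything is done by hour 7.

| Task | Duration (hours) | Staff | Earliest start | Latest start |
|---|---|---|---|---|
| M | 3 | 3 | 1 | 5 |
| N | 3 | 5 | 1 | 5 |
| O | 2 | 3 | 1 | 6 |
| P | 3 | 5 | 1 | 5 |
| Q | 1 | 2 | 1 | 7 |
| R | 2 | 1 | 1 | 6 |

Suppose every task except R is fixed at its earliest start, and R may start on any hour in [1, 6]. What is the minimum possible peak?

18

R@1: h1:19  h2:17  h3:13  h4:0  h5:0  h6:0  h7:0 → peak 19
R@2: h1:18  h2:17  h3:14  h4:0  h5:0  h6:0  h7:0 → peak 18
R@3: h1:18  h2:16  h3:14  h4:1  h5:0  h6:0  h7:0 → peak 18
R@4: h1:18  h2:16  h3:13  h4:1  h5:1  h6:0  h7:0 → peak 18
R@5: h1:18  h2:16  h3:13  h4:0  h5:1  h6:1  h7:0 → peak 18
R@6: h1:18  h2:16  h3:13  h4:0  h5:0  h6:1  h7:1 → peak 18
Best is R@2, peak 18.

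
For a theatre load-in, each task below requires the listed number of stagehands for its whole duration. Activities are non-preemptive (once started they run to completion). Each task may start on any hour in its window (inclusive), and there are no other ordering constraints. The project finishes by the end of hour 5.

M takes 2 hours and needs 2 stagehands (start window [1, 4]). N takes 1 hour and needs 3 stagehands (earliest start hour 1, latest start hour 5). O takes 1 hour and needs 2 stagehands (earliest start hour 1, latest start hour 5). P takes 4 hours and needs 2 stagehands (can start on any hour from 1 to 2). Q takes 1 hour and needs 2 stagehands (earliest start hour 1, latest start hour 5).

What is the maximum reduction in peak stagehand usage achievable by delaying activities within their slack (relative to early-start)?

7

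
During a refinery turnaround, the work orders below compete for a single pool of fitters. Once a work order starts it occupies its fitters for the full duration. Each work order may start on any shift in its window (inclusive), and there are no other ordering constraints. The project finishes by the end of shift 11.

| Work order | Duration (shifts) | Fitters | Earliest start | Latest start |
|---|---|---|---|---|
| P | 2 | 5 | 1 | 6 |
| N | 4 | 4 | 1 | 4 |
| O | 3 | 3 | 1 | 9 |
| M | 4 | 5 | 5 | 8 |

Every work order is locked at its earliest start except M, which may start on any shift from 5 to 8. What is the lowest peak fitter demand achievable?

M@5: s1:12  s2:12  s3:7  s4:4  s5:5  s6:5  s7:5  s8:5  s9:0  s10:0  s11:0 → peak 12
M@6: s1:12  s2:12  s3:7  s4:4  s5:0  s6:5  s7:5  s8:5  s9:5  s10:0  s11:0 → peak 12
M@7: s1:12  s2:12  s3:7  s4:4  s5:0  s6:0  s7:5  s8:5  s9:5  s10:5  s11:0 → peak 12
M@8: s1:12  s2:12  s3:7  s4:4  s5:0  s6:0  s7:0  s8:5  s9:5  s10:5  s11:5 → peak 12
Best is M@5, peak 12.

12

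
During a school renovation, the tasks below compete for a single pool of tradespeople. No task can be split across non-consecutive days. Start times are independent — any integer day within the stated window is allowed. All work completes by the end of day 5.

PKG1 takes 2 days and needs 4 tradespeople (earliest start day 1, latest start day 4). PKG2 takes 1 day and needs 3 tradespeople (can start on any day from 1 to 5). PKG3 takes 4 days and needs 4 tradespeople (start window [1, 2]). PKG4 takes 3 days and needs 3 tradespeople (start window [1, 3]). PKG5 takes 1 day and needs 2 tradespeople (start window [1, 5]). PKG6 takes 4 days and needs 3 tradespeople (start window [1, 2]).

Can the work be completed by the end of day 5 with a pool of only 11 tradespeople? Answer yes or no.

yes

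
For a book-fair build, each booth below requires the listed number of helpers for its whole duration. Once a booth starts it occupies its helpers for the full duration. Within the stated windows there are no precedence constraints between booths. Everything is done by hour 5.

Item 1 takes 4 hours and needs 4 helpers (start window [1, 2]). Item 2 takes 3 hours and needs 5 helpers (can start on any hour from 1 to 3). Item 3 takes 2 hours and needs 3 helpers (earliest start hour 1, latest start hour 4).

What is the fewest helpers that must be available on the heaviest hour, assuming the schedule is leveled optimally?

Early-start (Item 1@1, Item 2@1, Item 3@1) gives peak 12: h1:12  h2:12  h3:9  h4:4  h5:0.
Shift Item 3→4.
Schedule Item 1@1, Item 2@1, Item 3@4: h1:9  h2:9  h3:9  h4:7  h5:3 — peak 9.
No arrangement of the 24 feasible schedules does better.

9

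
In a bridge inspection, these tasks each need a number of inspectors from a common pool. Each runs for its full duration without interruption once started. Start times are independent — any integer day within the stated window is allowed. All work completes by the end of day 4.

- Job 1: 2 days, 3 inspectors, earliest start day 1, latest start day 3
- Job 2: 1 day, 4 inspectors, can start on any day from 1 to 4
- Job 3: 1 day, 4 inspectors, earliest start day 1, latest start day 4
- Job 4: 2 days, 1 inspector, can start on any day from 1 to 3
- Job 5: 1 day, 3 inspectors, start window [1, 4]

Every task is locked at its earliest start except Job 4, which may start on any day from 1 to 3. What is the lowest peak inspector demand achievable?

Job 4@1: d1:15  d2:4  d3:0  d4:0 → peak 15
Job 4@2: d1:14  d2:4  d3:1  d4:0 → peak 14
Job 4@3: d1:14  d2:3  d3:1  d4:1 → peak 14
Best is Job 4@2, peak 14.

14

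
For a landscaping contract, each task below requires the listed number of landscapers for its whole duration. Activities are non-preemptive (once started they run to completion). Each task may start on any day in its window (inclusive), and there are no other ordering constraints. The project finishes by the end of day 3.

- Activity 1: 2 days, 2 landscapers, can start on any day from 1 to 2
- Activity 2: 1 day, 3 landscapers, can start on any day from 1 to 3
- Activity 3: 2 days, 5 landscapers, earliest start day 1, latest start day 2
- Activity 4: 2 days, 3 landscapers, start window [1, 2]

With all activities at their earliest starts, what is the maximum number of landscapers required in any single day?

13

Early-start schedule: Activity 1@1, Activity 2@1, Activity 3@1, Activity 4@1.
Load per day: day 1: 13, day 2: 10, day 3: 0.
Peak is 13.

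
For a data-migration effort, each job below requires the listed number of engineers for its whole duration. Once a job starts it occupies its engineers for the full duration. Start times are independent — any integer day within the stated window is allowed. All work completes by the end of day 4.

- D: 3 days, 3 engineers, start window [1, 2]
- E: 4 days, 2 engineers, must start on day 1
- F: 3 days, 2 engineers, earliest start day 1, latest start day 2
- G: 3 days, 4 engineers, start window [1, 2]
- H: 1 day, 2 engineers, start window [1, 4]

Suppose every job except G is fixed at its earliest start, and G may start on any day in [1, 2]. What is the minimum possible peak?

G@1: d1:13  d2:11  d3:11  d4:2 → peak 13
G@2: d1:9  d2:11  d3:11  d4:6 → peak 11
Best is G@2, peak 11.

11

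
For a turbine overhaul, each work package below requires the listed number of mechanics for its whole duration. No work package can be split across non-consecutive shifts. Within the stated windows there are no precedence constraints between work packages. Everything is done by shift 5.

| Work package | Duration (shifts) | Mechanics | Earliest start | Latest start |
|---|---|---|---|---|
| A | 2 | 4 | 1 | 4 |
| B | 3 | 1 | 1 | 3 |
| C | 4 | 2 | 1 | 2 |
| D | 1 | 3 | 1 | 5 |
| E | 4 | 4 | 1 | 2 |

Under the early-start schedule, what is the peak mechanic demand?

14

Early-start schedule: A@1, B@1, C@1, D@1, E@1.
Load per shift: shift 1: 14, shift 2: 11, shift 3: 7, shift 4: 6, shift 5: 0.
Peak is 14.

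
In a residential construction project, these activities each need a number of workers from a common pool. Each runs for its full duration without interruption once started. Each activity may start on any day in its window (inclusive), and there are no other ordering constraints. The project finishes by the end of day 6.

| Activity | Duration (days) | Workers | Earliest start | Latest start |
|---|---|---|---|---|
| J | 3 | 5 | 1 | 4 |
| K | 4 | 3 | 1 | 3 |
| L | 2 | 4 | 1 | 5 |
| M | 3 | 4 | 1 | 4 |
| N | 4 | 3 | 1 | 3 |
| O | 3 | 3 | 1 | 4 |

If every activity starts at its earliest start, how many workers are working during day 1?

At early start, day 1 has: J, K, L, M, N, O.
Demand: 5 + 3 + 4 + 4 + 3 + 3 = 22.

22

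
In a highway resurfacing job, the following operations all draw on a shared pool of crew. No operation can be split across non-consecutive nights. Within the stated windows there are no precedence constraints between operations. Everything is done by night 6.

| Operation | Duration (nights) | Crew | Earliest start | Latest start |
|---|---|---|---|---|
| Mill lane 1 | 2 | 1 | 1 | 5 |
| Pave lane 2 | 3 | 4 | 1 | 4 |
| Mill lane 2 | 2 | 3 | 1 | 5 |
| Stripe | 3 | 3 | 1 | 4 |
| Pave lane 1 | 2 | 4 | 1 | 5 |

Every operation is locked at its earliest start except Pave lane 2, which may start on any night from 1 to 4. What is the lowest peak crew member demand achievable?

Pave lane 2@1: n1:15  n2:15  n3:7  n4:0  n5:0  n6:0 → peak 15
Pave lane 2@2: n1:11  n2:15  n3:7  n4:4  n5:0  n6:0 → peak 15
Pave lane 2@3: n1:11  n2:11  n3:7  n4:4  n5:4  n6:0 → peak 11
Pave lane 2@4: n1:11  n2:11  n3:3  n4:4  n5:4  n6:4 → peak 11
Best is Pave lane 2@3, peak 11.

11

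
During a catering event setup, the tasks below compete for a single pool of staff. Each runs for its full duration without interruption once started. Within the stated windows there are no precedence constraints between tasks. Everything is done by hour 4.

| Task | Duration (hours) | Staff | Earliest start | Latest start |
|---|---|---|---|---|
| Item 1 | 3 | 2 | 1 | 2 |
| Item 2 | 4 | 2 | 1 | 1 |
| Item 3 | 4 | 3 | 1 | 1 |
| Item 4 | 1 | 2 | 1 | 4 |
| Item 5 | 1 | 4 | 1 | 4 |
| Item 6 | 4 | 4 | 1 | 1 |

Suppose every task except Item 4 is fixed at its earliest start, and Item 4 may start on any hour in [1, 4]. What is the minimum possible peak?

15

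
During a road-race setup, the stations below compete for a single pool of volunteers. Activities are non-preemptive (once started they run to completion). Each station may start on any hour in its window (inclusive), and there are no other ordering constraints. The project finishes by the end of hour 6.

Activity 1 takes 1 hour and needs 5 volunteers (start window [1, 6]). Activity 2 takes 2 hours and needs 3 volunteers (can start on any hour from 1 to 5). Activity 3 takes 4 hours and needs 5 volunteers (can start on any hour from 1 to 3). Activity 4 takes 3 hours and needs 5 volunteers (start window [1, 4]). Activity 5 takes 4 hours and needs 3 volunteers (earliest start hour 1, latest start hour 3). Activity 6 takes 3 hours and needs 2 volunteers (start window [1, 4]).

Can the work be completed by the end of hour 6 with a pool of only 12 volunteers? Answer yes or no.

no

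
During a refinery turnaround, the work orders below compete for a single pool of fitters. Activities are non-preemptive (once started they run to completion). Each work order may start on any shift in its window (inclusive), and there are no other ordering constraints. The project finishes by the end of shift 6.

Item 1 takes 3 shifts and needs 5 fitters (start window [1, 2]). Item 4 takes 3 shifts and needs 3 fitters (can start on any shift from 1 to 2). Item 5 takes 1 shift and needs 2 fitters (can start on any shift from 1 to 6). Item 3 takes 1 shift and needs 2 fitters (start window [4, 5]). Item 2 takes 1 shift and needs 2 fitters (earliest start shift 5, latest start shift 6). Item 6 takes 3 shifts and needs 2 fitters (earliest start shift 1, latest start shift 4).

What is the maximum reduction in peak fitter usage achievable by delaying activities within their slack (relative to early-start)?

Early-start peak: s1:12  s2:10  s3:10  s4:2  s5:2  s6:0 ⇒ 12.
Leveled (Item 1@1, Item 4@1, Item 5@4, Item 3@4, Item 2@5, Item 6@4): s1:8  s2:8  s3:8  s4:6  s5:4  s6:2 ⇒ 8.
Reduction 12 − 8 = 4.

4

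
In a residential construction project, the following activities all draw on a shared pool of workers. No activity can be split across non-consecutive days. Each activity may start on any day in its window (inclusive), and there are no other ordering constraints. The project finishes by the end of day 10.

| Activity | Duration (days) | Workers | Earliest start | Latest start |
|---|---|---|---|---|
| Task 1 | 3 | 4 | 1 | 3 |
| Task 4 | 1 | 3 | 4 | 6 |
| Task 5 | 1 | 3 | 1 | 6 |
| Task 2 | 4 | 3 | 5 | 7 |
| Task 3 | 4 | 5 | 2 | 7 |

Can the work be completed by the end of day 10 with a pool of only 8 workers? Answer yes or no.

yes

Schedule Task 1@1, Task 4@4, Task 5@1, Task 2@5, Task 3@4: d1:7  d2:4  d3:4  d4:8  d5:8  d6:8  d7:8  d8:3  d9:0  d10:0 — peak 8 ≤ 8.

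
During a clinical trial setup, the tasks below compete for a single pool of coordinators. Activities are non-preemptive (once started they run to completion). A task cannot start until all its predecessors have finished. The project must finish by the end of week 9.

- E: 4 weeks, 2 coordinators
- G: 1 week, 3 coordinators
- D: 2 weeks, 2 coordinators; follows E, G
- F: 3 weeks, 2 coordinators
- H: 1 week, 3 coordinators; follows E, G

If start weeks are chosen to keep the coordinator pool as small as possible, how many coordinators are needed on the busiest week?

Early-start (E@1, G@1, D@5, F@1, H@5) gives peak 7: w1:7  w2:4  w3:4  w4:2  w5:5  w6:2  w7:0  w8:0  w9:0.
Shift G→5, D→6, H→8.
Schedule E@1, G@5, D@6, F@1, H@8: w1:4  w2:4  w3:4  w4:2  w5:3  w6:2  w7:2  w8:3  w9:0 — peak 4.

4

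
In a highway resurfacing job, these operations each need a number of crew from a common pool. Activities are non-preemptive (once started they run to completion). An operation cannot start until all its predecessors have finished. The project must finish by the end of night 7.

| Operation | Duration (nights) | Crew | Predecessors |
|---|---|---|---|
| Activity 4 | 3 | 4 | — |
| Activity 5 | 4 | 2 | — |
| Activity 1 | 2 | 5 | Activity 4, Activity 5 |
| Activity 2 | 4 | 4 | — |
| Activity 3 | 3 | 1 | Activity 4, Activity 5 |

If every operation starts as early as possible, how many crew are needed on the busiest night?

10

Early-start schedule: Activity 4@1, Activity 5@1, Activity 1@5, Activity 2@1, Activity 3@5.
Load per night: night 1: 10, night 2: 10, night 3: 10, night 4: 6, night 5: 6, night 6: 6, night 7: 1.
Peak is 10.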